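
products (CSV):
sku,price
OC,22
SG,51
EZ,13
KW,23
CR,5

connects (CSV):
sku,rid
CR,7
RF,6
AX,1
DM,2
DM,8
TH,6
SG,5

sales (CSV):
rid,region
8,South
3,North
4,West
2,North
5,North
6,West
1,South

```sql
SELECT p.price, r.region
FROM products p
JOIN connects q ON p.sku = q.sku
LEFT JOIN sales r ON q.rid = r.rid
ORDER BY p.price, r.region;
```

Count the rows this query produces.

2

Joins associate left-to-right: products INNER JOIN connects on sku gives 2 intermediate row(s).
Then LEFT JOIN `sales r` on rid: each of those 2 rows is kept; rows whose q.rid has no match in r get NULL for r's columns.
Result: 2 row(s).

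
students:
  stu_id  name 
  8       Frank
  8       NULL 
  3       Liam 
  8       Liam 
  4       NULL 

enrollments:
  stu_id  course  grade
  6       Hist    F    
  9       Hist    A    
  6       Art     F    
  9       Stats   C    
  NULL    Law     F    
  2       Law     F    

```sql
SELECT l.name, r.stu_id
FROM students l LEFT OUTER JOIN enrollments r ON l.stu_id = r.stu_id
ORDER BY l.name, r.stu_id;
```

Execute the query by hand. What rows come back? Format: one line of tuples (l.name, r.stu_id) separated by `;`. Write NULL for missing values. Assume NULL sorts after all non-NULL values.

LEFT JOIN keeps every row from `students`; unmatched rows get NULL for `enrollments`'s columns.
Matching on l.stu_id = r.stu_id. A NULL in a compared column never satisfies the condition.
- l row (stu_id=8): no match → kept, r columns NULL.
- l row (stu_id=8): no match → kept, r columns NULL.
- l row (stu_id=3): no match → kept, r columns NULL.
- l row (stu_id=8): no match → kept, r columns NULL.
- l row (stu_id=4): no match → kept, r columns NULL.
After projecting and ordering:
l.name | r.stu_id
Frank | NULL
Liam | NULL
Liam | NULL
NULL | NULL
NULL | NULL

(Frank, NULL); (Liam, NULL); (Liam, NULL); (NULL, NULL); (NULL, NULL)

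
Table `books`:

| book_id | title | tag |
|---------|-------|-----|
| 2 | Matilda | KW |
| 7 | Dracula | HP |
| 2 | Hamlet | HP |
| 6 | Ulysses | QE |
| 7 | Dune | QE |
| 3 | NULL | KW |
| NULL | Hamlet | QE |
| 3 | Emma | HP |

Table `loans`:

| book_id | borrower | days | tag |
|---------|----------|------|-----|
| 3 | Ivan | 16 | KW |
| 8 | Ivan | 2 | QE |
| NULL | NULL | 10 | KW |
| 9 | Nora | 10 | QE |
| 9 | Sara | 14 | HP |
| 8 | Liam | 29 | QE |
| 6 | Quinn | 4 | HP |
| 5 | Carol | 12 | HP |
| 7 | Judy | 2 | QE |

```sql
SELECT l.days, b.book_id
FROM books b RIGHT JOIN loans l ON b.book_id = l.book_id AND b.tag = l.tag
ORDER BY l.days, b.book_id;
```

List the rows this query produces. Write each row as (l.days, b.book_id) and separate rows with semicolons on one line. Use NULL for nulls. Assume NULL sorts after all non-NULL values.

RIGHT JOIN keeps every row from `loans`; unmatched rows get NULL for `books`'s columns.
Matching on b.book_id = l.book_id AND b.tag = l.tag. A NULL in a compared column never satisfies the condition.
Matched pairs: 2; unmatched l rows kept: 7.

(2, 7); (2, NULL); (4, NULL); (10, NULL); (10, NULL); (12, NULL); (14, NULL); (16, 3); (29, NULL)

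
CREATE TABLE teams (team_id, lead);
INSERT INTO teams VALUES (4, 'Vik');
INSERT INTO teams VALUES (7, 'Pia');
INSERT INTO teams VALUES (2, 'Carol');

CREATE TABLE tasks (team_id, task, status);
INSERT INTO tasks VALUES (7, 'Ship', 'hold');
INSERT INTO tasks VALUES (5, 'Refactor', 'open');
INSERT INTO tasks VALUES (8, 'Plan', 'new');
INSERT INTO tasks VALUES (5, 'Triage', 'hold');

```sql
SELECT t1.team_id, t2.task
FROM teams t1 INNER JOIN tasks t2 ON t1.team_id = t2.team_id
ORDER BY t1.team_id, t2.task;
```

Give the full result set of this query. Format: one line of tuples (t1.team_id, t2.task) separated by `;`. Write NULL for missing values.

(7, Ship)

INNER JOIN keeps only pairs where the ON condition holds.
Matching on t1.team_id = t2.team_id.
- t1 row (team_id=4): no match → dropped.
- t1 row (team_id=7): matches 1 t2 row(s) → 1 output row(s).
- t1 row (team_id=2): no match → dropped.
After projecting and ordering:
t1.team_id | t2.task
7 | Ship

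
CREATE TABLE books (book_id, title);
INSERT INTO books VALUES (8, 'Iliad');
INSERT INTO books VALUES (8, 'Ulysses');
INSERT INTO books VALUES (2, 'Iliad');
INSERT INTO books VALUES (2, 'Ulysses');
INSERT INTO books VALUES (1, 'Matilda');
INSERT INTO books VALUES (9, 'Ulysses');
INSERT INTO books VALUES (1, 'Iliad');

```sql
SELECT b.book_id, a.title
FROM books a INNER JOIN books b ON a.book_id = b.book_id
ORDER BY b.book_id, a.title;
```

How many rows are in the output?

INNER JOIN keeps only pairs where the ON condition holds.
Matching on a.book_id = b.book_id.
- a[0] book_id=8 → 2 match(es) in b → 2 row(s).
- a[1] book_id=8 → 2 match(es) in b → 2 row(s).
- a[2] book_id=2 → 2 match(es) in b → 2 row(s).
- a[3] book_id=2 → 2 match(es) in b → 2 row(s).
- a[4] book_id=1 → 2 match(es) in b → 2 row(s).
- a[5] book_id=9 → 1 match(es) in b → 1 row(s).
- a[6] book_id=1 → 2 match(es) in b → 2 row(s).
Total: 13 rows.

13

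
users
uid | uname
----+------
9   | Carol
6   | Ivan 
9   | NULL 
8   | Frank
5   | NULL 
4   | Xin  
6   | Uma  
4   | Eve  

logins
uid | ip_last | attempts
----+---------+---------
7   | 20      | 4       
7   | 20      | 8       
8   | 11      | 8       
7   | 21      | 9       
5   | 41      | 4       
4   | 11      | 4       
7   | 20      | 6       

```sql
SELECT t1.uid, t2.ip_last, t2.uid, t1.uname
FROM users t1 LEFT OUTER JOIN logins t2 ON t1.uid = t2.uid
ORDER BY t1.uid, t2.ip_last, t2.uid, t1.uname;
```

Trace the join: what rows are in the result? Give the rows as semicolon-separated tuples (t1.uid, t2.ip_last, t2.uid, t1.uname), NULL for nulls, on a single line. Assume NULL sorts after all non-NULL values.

(4, 11, 4, Eve); (4, 11, 4, Xin); (5, 41, 5, NULL); (6, NULL, NULL, Ivan); (6, NULL, NULL, Uma); (8, 11, 8, Frank); (9, NULL, NULL, Carol); (9, NULL, NULL, NULL)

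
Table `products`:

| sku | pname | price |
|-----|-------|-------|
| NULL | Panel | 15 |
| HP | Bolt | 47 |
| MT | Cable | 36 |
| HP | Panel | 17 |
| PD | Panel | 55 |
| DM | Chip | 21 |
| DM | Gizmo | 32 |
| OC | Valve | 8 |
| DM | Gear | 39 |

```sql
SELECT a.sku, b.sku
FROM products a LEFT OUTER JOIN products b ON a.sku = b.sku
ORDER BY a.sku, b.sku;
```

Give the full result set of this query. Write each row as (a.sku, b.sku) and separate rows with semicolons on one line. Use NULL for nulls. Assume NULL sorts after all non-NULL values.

LEFT JOIN keeps every row from `products a`; unmatched rows get NULL for `products b`'s columns.
Matching on a.sku = b.sku. A NULL in a compared column never satisfies the condition.
Matched pairs: 16; unmatched a rows kept: 1.

(DM, DM); (DM, DM); (DM, DM); (DM, DM); (DM, DM); (DM, DM); (DM, DM); (DM, DM); (DM, DM); (HP, HP); (HP, HP); (HP, HP); (HP, HP); (MT, MT); (OC, OC); (PD, PD); (NULL, NULL)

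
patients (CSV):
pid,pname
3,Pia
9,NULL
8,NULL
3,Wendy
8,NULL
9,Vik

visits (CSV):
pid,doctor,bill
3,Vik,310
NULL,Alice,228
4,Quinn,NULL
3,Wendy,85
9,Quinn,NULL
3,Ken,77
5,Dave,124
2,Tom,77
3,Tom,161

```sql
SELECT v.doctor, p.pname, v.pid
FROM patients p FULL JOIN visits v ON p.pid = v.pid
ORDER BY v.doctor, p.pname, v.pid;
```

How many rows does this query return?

FULL OUTER JOIN keeps every row from both sides; unmatched rows get NULL for the other side's columns.
Matching on p.pid = v.pid. A NULL in a compared column never satisfies the condition.
- p row (pid=3): matches 4 v row(s) → 4 output row(s).
- p row (pid=9): matches 1 v row(s) → 1 output row(s).
- p row (pid=8): no match → kept, v columns NULL.
- p row (pid=3): matches 4 v row(s) → 4 output row(s).
- p row (pid=8): no match → kept, v columns NULL.
- p row (pid=9): matches 1 v row(s) → 1 output row(s).
- plus 4 unmatched v row(s), each kept with NULL p columns.
Total: 10 matched + 6 padded = 16 rows.

16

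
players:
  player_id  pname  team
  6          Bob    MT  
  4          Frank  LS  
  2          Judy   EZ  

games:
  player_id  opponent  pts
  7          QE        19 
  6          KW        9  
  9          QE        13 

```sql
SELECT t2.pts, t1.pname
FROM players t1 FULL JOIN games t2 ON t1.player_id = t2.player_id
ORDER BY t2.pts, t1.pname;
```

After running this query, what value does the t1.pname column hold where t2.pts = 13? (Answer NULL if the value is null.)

NULL

FULL OUTER JOIN keeps every row from both sides; unmatched rows get NULL for the other side's columns.
Matching on t1.player_id = t2.player_id.
Matched pairs: 1; unmatched t1 rows kept: 2; unmatched t2 rows kept: 2.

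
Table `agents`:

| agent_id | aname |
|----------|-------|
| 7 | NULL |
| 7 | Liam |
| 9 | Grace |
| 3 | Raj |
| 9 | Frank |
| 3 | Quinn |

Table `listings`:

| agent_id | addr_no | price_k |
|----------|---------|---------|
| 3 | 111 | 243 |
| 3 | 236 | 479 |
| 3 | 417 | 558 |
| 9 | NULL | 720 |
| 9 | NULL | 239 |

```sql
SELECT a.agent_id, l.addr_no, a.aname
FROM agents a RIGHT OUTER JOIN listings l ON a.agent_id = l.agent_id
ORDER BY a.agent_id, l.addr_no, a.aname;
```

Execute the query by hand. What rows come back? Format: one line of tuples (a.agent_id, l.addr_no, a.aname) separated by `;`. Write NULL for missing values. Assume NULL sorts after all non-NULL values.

RIGHT JOIN keeps every row from `listings`; unmatched rows get NULL for `agents`'s columns.
Matching on a.agent_id = l.agent_id.
- agent_id=7: no matching l row.
- agent_id=7: no matching l row.
- agent_id=9: 2 matching l row(s), so 2 row(s) emitted.
- agent_id=3: 3 matching l row(s), so 3 row(s) emitted.
- agent_id=9: 2 matching l row(s), so 2 row(s) emitted.
- agent_id=3: 3 matching l row(s), so 3 row(s) emitted.
- every l row matched at least one a row.
After projecting and ordering:
a.agent_id | l.addr_no | a.aname
3 | 111 | Quinn
3 | 111 | Raj
3 | 236 | Quinn
3 | 236 | Raj
3 | 417 | Quinn
3 | 417 | Raj
9 | NULL | Frank
9 | NULL | Frank
9 | NULL | Grace
9 | NULL | Grace

(3, 111, Quinn); (3, 111, Raj); (3, 236, Quinn); (3, 236, Raj); (3, 417, Quinn); (3, 417, Raj); (9, NULL, Frank); (9, NULL, Frank); (9, NULL, Grace); (9, NULL, Grace)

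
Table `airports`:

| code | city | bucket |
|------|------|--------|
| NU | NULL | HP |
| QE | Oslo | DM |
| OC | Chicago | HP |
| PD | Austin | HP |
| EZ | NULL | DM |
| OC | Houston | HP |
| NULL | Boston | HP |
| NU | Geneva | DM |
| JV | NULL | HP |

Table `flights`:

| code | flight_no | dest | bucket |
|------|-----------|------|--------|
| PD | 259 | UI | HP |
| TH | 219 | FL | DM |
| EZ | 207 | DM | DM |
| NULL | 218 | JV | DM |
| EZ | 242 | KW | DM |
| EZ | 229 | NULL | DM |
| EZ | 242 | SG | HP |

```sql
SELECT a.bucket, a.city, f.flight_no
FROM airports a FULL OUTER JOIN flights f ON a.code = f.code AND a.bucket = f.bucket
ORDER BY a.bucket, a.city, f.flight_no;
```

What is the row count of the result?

14

FULL OUTER JOIN keeps every row from both sides; unmatched rows get NULL for the other side's columns.
Matching on a.code = f.code AND a.bucket = f.bucket. A NULL in a compared column never satisfies the condition.
Matched pairs: 4; unmatched a rows kept: 7; unmatched f rows kept: 3.
Total: 4 matched + 10 padded = 14 rows.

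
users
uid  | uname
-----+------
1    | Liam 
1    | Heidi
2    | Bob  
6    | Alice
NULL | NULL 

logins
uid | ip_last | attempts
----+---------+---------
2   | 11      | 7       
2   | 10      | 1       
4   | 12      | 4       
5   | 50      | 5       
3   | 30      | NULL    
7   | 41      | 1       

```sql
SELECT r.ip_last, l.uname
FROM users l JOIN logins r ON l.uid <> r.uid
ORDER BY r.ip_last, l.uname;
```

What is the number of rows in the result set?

INNER JOIN keeps only pairs where the ON condition holds.
Matching on l.uid <> r.uid. A NULL in a compared column never satisfies the condition.
- uid=1: 6 matching r row(s), so 6 row(s) emitted.
- uid=1: 6 matching r row(s), so 6 row(s) emitted.
- uid=2: 4 matching r row(s), so 4 row(s) emitted.
- uid=6: 6 matching r row(s), so 6 row(s) emitted.
- uid=NULL: no matching r row, dropped.
Total: 22 rows.

22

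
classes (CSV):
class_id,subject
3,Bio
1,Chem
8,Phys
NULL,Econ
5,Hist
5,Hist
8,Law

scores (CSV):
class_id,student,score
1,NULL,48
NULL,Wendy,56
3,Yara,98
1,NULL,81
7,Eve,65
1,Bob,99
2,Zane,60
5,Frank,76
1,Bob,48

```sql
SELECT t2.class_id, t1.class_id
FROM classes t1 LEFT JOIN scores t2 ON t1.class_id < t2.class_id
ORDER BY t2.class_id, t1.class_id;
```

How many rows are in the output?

11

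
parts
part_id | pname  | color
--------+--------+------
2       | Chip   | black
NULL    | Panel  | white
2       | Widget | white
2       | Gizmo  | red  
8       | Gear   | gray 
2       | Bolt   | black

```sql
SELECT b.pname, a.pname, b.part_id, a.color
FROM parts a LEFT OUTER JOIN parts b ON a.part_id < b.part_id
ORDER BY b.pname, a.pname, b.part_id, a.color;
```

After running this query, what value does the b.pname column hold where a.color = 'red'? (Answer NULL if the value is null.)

Gear

LEFT JOIN keeps every row from `parts a`; unmatched rows get NULL for `parts b`'s columns.
Matching on a.part_id < b.part_id. A NULL in a compared column never satisfies the condition.
Matched pairs: 4; unmatched a rows kept: 2.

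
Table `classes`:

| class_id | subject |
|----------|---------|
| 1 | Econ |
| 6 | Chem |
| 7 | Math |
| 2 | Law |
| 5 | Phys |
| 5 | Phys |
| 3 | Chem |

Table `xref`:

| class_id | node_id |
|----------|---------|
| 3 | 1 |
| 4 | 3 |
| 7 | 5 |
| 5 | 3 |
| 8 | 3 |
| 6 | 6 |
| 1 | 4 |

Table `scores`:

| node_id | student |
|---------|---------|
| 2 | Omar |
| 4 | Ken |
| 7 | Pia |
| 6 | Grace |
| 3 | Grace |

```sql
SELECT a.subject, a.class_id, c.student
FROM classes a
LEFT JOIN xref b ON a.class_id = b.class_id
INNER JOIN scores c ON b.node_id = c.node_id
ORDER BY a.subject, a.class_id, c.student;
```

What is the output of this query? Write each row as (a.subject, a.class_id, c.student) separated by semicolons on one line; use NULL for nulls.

(Chem, 6, Grace); (Econ, 1, Ken); (Phys, 5, Grace); (Phys, 5, Grace)

Evaluate left to right. First `classes a LEFT JOIN xref b` on class_id: 7 row(s).
Then INNER JOIN `scores c` on node_id: keep only rows whose b.node_id appears in c.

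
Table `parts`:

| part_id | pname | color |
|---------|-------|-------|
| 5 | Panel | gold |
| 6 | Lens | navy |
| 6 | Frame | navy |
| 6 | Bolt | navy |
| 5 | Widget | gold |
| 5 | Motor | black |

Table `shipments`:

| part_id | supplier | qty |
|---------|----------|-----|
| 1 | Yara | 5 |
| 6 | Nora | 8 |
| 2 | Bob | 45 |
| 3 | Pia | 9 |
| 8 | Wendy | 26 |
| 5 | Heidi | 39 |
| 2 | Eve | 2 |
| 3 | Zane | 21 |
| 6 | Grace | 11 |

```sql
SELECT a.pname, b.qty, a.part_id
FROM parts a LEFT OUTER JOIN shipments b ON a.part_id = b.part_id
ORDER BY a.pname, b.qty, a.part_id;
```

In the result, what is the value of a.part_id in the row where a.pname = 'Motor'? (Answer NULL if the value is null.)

5

LEFT JOIN keeps every row from `parts`; unmatched rows get NULL for `shipments`'s columns.
Matching on a.part_id = b.part_id.
Matched pairs: 9; unmatched a rows kept: 0.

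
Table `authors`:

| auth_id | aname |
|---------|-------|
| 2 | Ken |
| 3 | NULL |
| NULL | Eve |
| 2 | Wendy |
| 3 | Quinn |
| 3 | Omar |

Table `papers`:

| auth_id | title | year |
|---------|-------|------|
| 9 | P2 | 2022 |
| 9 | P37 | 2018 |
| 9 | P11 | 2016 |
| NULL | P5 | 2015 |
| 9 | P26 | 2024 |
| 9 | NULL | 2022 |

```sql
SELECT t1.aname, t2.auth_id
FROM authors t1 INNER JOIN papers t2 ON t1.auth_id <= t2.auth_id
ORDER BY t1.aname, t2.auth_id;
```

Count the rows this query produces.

25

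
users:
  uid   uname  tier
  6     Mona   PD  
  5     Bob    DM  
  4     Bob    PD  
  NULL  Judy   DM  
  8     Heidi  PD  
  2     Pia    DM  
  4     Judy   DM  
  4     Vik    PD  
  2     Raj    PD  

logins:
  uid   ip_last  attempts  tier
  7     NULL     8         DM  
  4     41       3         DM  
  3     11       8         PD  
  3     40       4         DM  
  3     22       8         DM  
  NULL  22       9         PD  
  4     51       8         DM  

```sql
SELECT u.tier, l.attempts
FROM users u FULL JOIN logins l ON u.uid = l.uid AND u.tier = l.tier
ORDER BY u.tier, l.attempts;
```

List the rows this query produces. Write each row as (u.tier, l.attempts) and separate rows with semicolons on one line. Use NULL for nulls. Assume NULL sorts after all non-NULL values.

(DM, 3); (DM, 8); (DM, NULL); (DM, NULL); (DM, NULL); (PD, NULL); (PD, NULL); (PD, NULL); (PD, NULL); (PD, NULL); (NULL, 4); (NULL, 8); (NULL, 8); (NULL, 8); (NULL, 9)

FULL OUTER JOIN keeps every row from both sides; unmatched rows get NULL for the other side's columns.
Matching on u.uid = l.uid AND u.tier = l.tier. A NULL in a compared column never satisfies the condition.
Matched pairs: 2; unmatched u rows kept: 8; unmatched l rows kept: 5.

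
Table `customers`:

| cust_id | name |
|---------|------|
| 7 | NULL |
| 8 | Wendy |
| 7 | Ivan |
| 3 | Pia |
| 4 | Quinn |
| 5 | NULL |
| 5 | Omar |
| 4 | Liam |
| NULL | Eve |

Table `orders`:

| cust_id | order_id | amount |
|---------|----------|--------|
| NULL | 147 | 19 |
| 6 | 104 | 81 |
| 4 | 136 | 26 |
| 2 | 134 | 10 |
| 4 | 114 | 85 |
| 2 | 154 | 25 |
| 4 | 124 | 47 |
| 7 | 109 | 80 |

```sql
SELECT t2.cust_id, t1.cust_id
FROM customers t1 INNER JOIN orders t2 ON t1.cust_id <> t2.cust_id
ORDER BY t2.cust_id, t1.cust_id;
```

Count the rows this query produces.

48

INNER JOIN keeps only pairs where the ON condition holds.
Matching on t1.cust_id <> t2.cust_id. A NULL in a compared column never satisfies the condition.
- t1 (cust_id=7) pairs with 6 row(s) of t2.
- t1 (cust_id=8) pairs with 7 row(s) of t2.
- t1 (cust_id=7) pairs with 6 row(s) of t2.
- t1 (cust_id=3) pairs with 7 row(s) of t2.
- t1 (cust_id=4) pairs with 4 row(s) of t2.
- t1 (cust_id=5) pairs with 7 row(s) of t2.
- t1 (cust_id=5) pairs with 7 row(s) of t2.
- t1 (cust_id=4) pairs with 4 row(s) of t2.
- t1 (cust_id=NULL) has no partner → excluded.
Total: 48 rows.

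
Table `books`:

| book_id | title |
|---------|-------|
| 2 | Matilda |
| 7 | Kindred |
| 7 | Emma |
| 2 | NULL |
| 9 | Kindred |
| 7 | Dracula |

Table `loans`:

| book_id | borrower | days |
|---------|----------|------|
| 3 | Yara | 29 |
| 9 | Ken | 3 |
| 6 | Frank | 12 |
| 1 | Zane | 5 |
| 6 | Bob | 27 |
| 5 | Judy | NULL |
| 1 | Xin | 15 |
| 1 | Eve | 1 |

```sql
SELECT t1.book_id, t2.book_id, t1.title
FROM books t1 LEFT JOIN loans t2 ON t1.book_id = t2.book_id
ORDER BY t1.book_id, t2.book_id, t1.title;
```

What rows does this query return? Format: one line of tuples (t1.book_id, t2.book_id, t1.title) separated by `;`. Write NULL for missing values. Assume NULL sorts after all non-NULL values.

LEFT JOIN keeps every row from `books`; unmatched rows get NULL for `loans`'s columns.
Matching on t1.book_id = t2.book_id.
Matched pairs: 1; unmatched t1 rows kept: 5.

(2, NULL, Matilda); (2, NULL, NULL); (7, NULL, Dracula); (7, NULL, Emma); (7, NULL, Kindred); (9, 9, Kindred)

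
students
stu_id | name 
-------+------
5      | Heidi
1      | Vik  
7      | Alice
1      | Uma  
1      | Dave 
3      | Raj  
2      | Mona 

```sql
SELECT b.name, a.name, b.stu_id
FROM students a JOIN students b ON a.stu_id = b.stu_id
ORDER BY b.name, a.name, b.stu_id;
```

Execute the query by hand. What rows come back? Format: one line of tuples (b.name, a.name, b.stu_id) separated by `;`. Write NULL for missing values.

INNER JOIN keeps only pairs where the ON condition holds.
Matching on a.stu_id = b.stu_id.
- stu_id=5: 1 matching b row(s), so 1 row(s) emitted.
- stu_id=1: 3 matching b row(s), so 3 row(s) emitted.
- stu_id=7: 1 matching b row(s), so 1 row(s) emitted.
- stu_id=1: 3 matching b row(s), so 3 row(s) emitted.
- stu_id=1: 3 matching b row(s), so 3 row(s) emitted.
- stu_id=3: 1 matching b row(s), so 1 row(s) emitted.
- stu_id=2: 1 matching b row(s), so 1 row(s) emitted.

(Alice, Alice, 7); (Dave, Dave, 1); (Dave, Uma, 1); (Dave, Vik, 1); (Heidi, Heidi, 5); (Mona, Mona, 2); (Raj, Raj, 3); (Uma, Dave, 1); (Uma, Uma, 1); (Uma, Vik, 1); (Vik, Dave, 1); (Vik, Uma, 1); (Vik, Vik, 1)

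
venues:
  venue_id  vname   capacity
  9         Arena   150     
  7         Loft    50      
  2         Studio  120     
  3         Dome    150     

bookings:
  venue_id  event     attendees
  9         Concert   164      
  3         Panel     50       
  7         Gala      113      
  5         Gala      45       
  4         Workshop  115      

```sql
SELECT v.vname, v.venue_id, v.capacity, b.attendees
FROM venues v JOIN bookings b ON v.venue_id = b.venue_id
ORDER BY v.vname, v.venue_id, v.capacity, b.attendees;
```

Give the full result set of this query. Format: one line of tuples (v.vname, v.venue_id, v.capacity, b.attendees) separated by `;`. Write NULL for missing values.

INNER JOIN keeps only pairs where the ON condition holds.
Matching on v.venue_id = b.venue_id.
- v row (venue_id=9): matches 1 b row(s) → 1 output row(s).
- v row (venue_id=7): matches 1 b row(s) → 1 output row(s).
- v row (venue_id=2): no match → dropped.
- v row (venue_id=3): matches 1 b row(s) → 1 output row(s).
After projecting and ordering:
v.vname | v.venue_id | v.capacity | b.attendees
Arena | 9 | 150 | 164
Dome | 3 | 150 | 50
Loft | 7 | 50 | 113

(Arena, 9, 150, 164); (Dome, 3, 150, 50); (Loft, 7, 50, 113)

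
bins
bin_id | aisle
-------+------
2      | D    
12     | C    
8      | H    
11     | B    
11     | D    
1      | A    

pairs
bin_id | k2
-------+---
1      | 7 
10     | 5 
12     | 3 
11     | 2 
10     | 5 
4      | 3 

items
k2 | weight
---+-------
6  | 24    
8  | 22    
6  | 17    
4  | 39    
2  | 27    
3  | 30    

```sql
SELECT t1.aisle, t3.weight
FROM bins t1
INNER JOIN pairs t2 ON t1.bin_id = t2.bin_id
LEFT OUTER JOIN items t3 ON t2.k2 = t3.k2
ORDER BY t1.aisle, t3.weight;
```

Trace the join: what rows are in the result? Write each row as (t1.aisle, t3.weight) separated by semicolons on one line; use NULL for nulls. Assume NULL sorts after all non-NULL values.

(A, NULL); (B, 27); (C, 30); (D, 27)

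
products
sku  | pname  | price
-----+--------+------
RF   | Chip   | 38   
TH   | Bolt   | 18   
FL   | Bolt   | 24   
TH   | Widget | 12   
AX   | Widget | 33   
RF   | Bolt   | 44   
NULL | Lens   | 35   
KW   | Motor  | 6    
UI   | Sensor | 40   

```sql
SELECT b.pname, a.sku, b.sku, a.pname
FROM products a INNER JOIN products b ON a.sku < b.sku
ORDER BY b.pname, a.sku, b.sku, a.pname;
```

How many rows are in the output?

26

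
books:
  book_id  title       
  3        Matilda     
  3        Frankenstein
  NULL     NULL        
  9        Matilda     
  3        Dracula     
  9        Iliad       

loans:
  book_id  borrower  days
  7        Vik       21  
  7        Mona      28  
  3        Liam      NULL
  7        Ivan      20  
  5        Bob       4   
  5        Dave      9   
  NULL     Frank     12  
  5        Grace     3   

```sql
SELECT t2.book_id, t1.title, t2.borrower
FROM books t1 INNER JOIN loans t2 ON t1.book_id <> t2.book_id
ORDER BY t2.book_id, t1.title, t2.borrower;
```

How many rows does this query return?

INNER JOIN keeps only pairs where the ON condition holds.
Matching on t1.book_id <> t2.book_id. A NULL in a compared column never satisfies the condition.
- book_id=3: 6 matching t2 row(s), so 6 row(s) emitted.
- book_id=3: 6 matching t2 row(s), so 6 row(s) emitted.
- book_id=NULL: no matching t2 row, dropped.
- book_id=9: 7 matching t2 row(s), so 7 row(s) emitted.
- book_id=3: 6 matching t2 row(s), so 6 row(s) emitted.
- book_id=9: 7 matching t2 row(s), so 7 row(s) emitted.
Total: 32 rows.

32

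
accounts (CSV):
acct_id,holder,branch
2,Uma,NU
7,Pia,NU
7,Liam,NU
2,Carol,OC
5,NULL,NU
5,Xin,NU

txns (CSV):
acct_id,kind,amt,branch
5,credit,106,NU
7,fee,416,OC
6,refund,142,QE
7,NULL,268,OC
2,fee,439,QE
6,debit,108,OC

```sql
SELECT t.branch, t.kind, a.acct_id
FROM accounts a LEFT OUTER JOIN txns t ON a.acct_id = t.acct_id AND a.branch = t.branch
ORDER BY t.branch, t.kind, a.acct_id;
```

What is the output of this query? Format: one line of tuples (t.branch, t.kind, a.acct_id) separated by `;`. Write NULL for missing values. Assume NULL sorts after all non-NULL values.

(NU, credit, 5); (NU, credit, 5); (NULL, NULL, 2); (NULL, NULL, 2); (NULL, NULL, 7); (NULL, NULL, 7)

LEFT JOIN keeps every row from `accounts`; unmatched rows get NULL for `txns`'s columns.
Matching on a.acct_id = t.acct_id AND a.branch = t.branch.
- a (acct_id=2, branch=NU) has no partner → padded with NULL.
- a (acct_id=7, branch=NU) has no partner → padded with NULL.
- a (acct_id=7, branch=NU) has no partner → padded with NULL.
- a (acct_id=2, branch=OC) has no partner → padded with NULL.
- a (acct_id=5, branch=NU) pairs with 1 row(s) of t.
- a (acct_id=5, branch=NU) pairs with 1 row(s) of t.
After projecting and ordering:
t.branch | t.kind | a.acct_id
NU | credit | 5
NU | credit | 5
NULL | NULL | 2
NULL | NULL | 2
NULL | NULL | 7
NULL | NULL | 7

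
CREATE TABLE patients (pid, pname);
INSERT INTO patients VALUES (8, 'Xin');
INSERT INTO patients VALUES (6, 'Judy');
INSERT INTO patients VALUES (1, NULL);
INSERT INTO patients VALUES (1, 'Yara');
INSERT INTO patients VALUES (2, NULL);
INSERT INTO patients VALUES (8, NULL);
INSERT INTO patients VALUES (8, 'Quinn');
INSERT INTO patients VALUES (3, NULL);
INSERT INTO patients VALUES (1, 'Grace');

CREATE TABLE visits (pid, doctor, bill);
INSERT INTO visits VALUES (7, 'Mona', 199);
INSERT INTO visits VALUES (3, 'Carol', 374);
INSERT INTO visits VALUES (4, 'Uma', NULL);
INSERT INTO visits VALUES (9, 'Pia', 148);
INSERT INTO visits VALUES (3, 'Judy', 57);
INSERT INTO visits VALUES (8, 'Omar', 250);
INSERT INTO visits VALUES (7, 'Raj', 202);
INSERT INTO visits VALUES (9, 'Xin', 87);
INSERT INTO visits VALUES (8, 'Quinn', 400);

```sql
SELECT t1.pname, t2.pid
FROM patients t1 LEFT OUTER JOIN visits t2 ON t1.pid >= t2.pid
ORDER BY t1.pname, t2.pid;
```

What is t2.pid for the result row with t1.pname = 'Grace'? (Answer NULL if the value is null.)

NULL

LEFT JOIN keeps every row from `patients`; unmatched rows get NULL for `visits`'s columns.
Matching on t1.pid >= t2.pid.
Matched pairs: 26; unmatched t1 rows kept: 4.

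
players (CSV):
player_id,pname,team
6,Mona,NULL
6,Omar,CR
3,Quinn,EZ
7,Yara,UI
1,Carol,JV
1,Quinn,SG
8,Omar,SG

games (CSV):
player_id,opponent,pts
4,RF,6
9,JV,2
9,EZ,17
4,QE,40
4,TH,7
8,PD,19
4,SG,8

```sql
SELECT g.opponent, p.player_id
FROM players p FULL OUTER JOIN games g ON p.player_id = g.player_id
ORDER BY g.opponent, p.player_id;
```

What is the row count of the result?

FULL OUTER JOIN keeps every row from both sides; unmatched rows get NULL for the other side's columns.
Matching on p.player_id = g.player_id.
Matched pairs: 1; unmatched p rows kept: 6; unmatched g rows kept: 6.
Total: 1 matched + 12 padded = 13 rows.

13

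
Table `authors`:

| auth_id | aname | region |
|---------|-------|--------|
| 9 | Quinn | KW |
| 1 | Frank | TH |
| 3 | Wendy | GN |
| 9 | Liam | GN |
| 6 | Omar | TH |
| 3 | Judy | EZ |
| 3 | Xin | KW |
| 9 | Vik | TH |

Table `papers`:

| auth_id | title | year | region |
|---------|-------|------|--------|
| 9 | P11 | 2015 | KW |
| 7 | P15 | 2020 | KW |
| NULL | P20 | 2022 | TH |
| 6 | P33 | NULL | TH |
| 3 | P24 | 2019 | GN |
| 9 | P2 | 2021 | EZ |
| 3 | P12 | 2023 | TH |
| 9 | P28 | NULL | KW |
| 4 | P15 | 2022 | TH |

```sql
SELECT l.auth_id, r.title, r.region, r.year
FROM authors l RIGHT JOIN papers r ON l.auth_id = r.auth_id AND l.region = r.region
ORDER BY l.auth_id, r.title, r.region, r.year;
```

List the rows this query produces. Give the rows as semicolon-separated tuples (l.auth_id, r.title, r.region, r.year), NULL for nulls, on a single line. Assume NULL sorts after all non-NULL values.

(3, P24, GN, 2019); (6, P33, TH, NULL); (9, P11, KW, 2015); (9, P28, KW, NULL); (NULL, P12, TH, 2023); (NULL, P15, KW, 2020); (NULL, P15, TH, 2022); (NULL, P2, EZ, 2021); (NULL, P20, TH, 2022)

RIGHT JOIN keeps every row from `papers`; unmatched rows get NULL for `authors`'s columns.
Matching on l.auth_id = r.auth_id AND l.region = r.region. A NULL in a compared column never satisfies the condition.
Matched pairs: 4; unmatched r rows kept: 5.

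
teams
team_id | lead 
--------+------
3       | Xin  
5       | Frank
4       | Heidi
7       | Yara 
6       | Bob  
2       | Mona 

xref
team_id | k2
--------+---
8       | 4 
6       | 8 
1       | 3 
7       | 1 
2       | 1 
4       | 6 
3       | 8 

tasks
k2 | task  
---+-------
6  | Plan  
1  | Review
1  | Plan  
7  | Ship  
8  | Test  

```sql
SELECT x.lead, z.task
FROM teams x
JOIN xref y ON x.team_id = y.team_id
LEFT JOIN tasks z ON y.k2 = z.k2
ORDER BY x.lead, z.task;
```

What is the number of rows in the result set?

Evaluate left to right. First `teams x INNER JOIN xref y` on team_id: 5 row(s).
Then LEFT JOIN `tasks z` on k2: each of those 5 rows is kept; rows whose y.k2 has no match in z get NULL for z's columns.
Result: 7 row(s).

7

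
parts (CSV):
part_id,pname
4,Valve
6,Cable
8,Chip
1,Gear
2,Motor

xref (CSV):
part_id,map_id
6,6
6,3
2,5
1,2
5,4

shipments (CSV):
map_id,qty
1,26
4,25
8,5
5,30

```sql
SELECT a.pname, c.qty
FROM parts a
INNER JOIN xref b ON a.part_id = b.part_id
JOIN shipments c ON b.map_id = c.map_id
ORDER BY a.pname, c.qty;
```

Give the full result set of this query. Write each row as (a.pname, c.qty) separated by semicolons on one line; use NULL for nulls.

(Motor, 30)

Step 1 — a INNER JOIN b on part_id → 4 row(s).
Then INNER JOIN `shipments c` on map_id: keep only rows whose b.map_id appears in c.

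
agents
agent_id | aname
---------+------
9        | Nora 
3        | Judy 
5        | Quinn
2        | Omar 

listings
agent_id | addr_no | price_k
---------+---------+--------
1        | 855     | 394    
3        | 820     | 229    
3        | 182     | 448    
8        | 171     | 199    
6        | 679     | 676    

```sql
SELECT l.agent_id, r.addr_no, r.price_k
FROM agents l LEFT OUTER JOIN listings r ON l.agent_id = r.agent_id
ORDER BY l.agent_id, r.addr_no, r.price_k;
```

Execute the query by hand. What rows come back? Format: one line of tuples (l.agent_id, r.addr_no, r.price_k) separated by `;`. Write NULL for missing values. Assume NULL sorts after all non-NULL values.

LEFT JOIN keeps every row from `agents`; unmatched rows get NULL for `listings`'s columns.
Matching on l.agent_id = r.agent_id.
- l (agent_id=9) has no partner → padded with NULL.
- l (agent_id=3) pairs with 2 row(s) of r.
- l (agent_id=5) has no partner → padded with NULL.
- l (agent_id=2) has no partner → padded with NULL.
After projecting and ordering:
l.agent_id | r.addr_no | r.price_k
2 | NULL | NULL
3 | 182 | 448
3 | 820 | 229
5 | NULL | NULL
9 | NULL | NULL

(2, NULL, NULL); (3, 182, 448); (3, 820, 229); (5, NULL, NULL); (9, NULL, NULL)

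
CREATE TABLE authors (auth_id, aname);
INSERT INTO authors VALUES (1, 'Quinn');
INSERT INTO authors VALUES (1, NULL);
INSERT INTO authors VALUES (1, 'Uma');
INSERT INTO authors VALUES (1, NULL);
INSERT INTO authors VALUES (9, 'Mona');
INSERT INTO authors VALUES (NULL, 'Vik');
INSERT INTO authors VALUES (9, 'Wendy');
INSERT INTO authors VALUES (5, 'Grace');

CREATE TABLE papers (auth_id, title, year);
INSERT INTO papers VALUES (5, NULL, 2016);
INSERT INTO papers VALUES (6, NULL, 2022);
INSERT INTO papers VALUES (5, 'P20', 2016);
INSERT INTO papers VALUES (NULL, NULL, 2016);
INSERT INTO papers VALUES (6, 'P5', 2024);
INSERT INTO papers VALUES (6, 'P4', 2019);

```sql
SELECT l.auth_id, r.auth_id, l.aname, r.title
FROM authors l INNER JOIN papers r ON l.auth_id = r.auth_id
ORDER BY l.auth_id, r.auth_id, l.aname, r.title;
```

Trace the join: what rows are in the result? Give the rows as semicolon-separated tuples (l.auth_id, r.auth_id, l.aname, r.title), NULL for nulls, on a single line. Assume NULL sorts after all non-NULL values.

(5, 5, Grace, P20); (5, 5, Grace, NULL)

INNER JOIN keeps only pairs where the ON condition holds.
Matching on l.auth_id = r.auth_id. A NULL in a compared column never satisfies the condition.
Matched pairs: 2.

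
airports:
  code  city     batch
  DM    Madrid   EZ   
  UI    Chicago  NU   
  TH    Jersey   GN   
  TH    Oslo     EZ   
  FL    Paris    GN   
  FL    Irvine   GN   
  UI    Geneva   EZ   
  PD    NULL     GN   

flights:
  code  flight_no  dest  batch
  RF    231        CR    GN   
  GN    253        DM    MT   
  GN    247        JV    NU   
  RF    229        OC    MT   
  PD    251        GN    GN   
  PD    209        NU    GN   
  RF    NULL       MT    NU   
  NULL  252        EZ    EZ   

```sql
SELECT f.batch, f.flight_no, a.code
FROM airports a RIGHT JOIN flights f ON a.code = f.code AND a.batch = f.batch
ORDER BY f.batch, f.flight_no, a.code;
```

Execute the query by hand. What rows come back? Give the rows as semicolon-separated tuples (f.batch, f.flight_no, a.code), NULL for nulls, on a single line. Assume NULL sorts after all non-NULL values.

RIGHT JOIN keeps every row from `flights`; unmatched rows get NULL for `airports`'s columns.
Matching on a.code = f.code AND a.batch = f.batch. A NULL in a compared column never satisfies the condition.
Matched pairs: 2; unmatched f rows kept: 6.

(EZ, 252, NULL); (GN, 209, PD); (GN, 231, NULL); (GN, 251, PD); (MT, 229, NULL); (MT, 253, NULL); (NU, 247, NULL); (NU, NULL, NULL)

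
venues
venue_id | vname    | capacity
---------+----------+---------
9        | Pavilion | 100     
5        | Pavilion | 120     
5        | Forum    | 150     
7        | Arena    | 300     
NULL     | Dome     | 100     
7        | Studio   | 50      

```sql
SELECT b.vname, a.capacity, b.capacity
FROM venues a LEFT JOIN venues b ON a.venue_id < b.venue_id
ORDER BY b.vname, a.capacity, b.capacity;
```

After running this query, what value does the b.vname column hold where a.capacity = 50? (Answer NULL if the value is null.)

Pavilion

LEFT JOIN keeps every row from `venues a`; unmatched rows get NULL for `venues b`'s columns.
Matching on a.venue_id < b.venue_id. A NULL in a compared column never satisfies the condition.
- a row (venue_id=9): no match → kept, b columns NULL.
- a row (venue_id=5): matches 3 b row(s) → 3 output row(s).
- a row (venue_id=5): matches 3 b row(s) → 3 output row(s).
- a row (venue_id=7): matches 1 b row(s) → 1 output row(s).
- a row (venue_id=NULL): no match → kept, b columns NULL.
- a row (venue_id=7): matches 1 b row(s) → 1 output row(s).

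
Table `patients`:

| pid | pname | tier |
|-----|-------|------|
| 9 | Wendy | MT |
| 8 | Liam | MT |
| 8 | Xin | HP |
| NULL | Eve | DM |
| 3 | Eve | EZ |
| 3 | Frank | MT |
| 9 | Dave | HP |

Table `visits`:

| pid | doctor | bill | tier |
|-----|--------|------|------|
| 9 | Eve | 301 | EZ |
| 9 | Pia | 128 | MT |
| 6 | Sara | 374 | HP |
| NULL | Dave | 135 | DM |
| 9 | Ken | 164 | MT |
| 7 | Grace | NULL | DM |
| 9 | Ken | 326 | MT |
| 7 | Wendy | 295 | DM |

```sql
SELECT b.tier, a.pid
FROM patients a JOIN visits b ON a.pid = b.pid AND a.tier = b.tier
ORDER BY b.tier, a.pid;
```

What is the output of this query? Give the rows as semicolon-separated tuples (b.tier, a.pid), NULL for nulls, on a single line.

(MT, 9); (MT, 9); (MT, 9)

INNER JOIN keeps only pairs where the ON condition holds.
Matching on a.pid = b.pid AND a.tier = b.tier. A NULL in a compared column never satisfies the condition.
- a (pid=9, tier=MT) pairs with 3 row(s) of b.
- a (pid=8, tier=MT) has no partner → excluded.
- a (pid=8, tier=HP) has no partner → excluded.
- a (pid=NULL, tier=DM) has no partner → excluded.
- a (pid=3, tier=EZ) has no partner → excluded.
- a (pid=3, tier=MT) has no partner → excluded.
- a (pid=9, tier=HP) has no partner → excluded.
After projecting and ordering:
b.tier | a.pid
MT | 9
MT | 9
MT | 9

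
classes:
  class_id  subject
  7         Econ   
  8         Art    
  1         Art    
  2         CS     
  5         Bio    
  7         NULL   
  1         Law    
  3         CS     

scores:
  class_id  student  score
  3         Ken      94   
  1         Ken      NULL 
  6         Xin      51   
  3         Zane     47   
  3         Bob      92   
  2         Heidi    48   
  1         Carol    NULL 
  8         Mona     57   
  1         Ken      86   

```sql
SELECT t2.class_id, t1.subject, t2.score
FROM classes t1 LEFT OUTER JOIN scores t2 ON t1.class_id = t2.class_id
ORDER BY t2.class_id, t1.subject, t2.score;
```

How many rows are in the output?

14

LEFT JOIN keeps every row from `classes`; unmatched rows get NULL for `scores`'s columns.
Matching on t1.class_id = t2.class_id.
- t1 row (class_id=7): no match → kept, t2 columns NULL.
- t1 row (class_id=8): matches 1 t2 row(s) → 1 output row(s).
- t1 row (class_id=1): matches 3 t2 row(s) → 3 output row(s).
- t1 row (class_id=2): matches 1 t2 row(s) → 1 output row(s).
- t1 row (class_id=5): no match → kept, t2 columns NULL.
- t1 row (class_id=7): no match → kept, t2 columns NULL.
- t1 row (class_id=1): matches 3 t2 row(s) → 3 output row(s).
- t1 row (class_id=3): matches 3 t2 row(s) → 3 output row(s).
Total: 11 matched + 3 padded = 14 rows.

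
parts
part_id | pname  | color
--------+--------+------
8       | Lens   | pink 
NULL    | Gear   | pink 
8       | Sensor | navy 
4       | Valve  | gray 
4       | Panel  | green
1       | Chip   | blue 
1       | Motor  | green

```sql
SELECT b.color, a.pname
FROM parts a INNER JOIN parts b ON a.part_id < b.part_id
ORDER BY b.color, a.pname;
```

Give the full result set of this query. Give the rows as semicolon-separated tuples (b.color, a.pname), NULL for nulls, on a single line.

(gray, Chip); (gray, Motor); (green, Chip); (green, Motor); (navy, Chip); (navy, Motor); (navy, Panel); (navy, Valve); (pink, Chip); (pink, Motor); (pink, Panel); (pink, Valve)

INNER JOIN keeps only pairs where the ON condition holds.
Matching on a.part_id < b.part_id. A NULL in a compared column never satisfies the condition.
Matched pairs: 12.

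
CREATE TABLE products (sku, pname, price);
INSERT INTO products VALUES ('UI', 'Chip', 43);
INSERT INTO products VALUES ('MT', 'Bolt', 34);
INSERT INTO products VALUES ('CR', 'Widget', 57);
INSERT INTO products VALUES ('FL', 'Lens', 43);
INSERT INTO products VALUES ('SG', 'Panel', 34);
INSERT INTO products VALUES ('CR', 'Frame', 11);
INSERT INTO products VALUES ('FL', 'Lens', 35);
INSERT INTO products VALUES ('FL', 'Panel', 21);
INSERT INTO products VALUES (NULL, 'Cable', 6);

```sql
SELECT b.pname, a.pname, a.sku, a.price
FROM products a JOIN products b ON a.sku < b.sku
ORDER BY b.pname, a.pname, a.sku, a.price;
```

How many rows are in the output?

INNER JOIN keeps only pairs where the ON condition holds.
Matching on a.sku < b.sku. A NULL in a compared column never satisfies the condition.
- a row (sku=UI): no match → dropped.
- a row (sku=MT): matches 2 b row(s) → 2 output row(s).
- a row (sku=CR): matches 6 b row(s) → 6 output row(s).
- a row (sku=FL): matches 3 b row(s) → 3 output row(s).
- a row (sku=SG): matches 1 b row(s) → 1 output row(s).
- a row (sku=CR): matches 6 b row(s) → 6 output row(s).
- a row (sku=FL): matches 3 b row(s) → 3 output row(s).
- a row (sku=FL): matches 3 b row(s) → 3 output row(s).
- a row (sku=NULL): no match → dropped.
Total: 24 rows.

24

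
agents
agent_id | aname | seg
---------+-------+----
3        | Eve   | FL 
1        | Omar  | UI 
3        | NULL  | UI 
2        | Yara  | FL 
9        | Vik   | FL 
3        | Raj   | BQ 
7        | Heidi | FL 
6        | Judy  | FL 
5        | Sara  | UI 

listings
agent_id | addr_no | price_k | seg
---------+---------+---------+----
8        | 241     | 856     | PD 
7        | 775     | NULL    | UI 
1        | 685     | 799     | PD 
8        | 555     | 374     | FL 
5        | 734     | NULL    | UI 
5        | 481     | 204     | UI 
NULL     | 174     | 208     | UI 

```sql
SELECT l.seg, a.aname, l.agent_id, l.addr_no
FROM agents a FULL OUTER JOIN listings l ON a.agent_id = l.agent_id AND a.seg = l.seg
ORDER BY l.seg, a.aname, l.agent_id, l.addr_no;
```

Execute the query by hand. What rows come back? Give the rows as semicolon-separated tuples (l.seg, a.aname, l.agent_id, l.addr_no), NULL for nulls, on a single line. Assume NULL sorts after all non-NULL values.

(FL, NULL, 8, 555); (PD, NULL, 1, 685); (PD, NULL, 8, 241); (UI, Sara, 5, 481); (UI, Sara, 5, 734); (UI, NULL, 7, 775); (UI, NULL, NULL, 174); (NULL, Eve, NULL, NULL); (NULL, Heidi, NULL, NULL); (NULL, Judy, NULL, NULL); (NULL, Omar, NULL, NULL); (NULL, Raj, NULL, NULL); (NULL, Vik, NULL, NULL); (NULL, Yara, NULL, NULL); (NULL, NULL, NULL, NULL)

FULL OUTER JOIN keeps every row from both sides; unmatched rows get NULL for the other side's columns.
Matching on a.agent_id = l.agent_id AND a.seg = l.seg. A NULL in a compared column never satisfies the condition.
Matched pairs: 2; unmatched a rows kept: 8; unmatched l rows kept: 5.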